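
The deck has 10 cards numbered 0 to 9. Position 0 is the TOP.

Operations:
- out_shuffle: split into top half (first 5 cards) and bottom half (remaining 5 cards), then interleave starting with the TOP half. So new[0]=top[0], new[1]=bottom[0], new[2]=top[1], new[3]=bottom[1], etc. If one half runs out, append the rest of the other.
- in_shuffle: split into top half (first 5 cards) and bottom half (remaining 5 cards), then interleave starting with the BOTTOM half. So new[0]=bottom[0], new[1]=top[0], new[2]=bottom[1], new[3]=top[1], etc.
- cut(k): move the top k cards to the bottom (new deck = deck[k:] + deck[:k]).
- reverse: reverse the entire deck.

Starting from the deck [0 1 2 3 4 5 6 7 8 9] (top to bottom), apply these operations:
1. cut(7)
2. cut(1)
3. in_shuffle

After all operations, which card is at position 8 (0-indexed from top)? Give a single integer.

Answer: 7

Derivation:
After op 1 (cut(7)): [7 8 9 0 1 2 3 4 5 6]
After op 2 (cut(1)): [8 9 0 1 2 3 4 5 6 7]
After op 3 (in_shuffle): [3 8 4 9 5 0 6 1 7 2]
Position 8: card 7.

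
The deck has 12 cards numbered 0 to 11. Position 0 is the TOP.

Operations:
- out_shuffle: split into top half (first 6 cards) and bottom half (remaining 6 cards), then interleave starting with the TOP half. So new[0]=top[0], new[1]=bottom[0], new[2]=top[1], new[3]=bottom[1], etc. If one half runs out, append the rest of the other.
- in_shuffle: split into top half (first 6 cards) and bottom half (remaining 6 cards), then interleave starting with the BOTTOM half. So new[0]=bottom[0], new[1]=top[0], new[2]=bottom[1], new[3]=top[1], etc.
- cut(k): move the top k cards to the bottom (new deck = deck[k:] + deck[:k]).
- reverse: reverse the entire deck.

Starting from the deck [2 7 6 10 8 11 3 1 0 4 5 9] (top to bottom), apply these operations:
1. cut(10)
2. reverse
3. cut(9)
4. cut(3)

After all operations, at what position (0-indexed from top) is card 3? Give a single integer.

After op 1 (cut(10)): [5 9 2 7 6 10 8 11 3 1 0 4]
After op 2 (reverse): [4 0 1 3 11 8 10 6 7 2 9 5]
After op 3 (cut(9)): [2 9 5 4 0 1 3 11 8 10 6 7]
After op 4 (cut(3)): [4 0 1 3 11 8 10 6 7 2 9 5]
Card 3 is at position 3.

Answer: 3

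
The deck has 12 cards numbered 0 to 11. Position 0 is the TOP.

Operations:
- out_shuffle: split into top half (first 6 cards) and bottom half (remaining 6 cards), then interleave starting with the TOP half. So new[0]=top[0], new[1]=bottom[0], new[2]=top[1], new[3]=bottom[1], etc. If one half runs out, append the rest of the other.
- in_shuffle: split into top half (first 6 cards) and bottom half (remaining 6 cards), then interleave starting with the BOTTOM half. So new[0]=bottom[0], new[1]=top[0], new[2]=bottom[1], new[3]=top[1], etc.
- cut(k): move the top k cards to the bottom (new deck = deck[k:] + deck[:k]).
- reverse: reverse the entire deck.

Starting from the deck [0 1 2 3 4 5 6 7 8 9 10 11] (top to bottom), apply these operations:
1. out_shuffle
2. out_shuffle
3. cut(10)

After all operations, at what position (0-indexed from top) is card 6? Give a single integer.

After op 1 (out_shuffle): [0 6 1 7 2 8 3 9 4 10 5 11]
After op 2 (out_shuffle): [0 3 6 9 1 4 7 10 2 5 8 11]
After op 3 (cut(10)): [8 11 0 3 6 9 1 4 7 10 2 5]
Card 6 is at position 4.

Answer: 4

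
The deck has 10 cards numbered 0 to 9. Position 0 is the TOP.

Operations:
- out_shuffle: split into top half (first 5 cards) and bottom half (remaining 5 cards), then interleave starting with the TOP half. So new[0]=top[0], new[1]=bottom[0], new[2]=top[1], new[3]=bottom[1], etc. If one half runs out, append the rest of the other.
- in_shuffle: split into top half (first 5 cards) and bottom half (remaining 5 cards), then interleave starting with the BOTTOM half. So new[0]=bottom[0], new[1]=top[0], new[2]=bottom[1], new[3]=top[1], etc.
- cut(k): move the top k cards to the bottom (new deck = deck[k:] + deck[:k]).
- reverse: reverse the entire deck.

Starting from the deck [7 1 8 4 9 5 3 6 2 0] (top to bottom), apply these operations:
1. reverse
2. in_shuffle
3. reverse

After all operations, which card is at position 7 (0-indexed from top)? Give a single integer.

After op 1 (reverse): [0 2 6 3 5 9 4 8 1 7]
After op 2 (in_shuffle): [9 0 4 2 8 6 1 3 7 5]
After op 3 (reverse): [5 7 3 1 6 8 2 4 0 9]
Position 7: card 4.

Answer: 4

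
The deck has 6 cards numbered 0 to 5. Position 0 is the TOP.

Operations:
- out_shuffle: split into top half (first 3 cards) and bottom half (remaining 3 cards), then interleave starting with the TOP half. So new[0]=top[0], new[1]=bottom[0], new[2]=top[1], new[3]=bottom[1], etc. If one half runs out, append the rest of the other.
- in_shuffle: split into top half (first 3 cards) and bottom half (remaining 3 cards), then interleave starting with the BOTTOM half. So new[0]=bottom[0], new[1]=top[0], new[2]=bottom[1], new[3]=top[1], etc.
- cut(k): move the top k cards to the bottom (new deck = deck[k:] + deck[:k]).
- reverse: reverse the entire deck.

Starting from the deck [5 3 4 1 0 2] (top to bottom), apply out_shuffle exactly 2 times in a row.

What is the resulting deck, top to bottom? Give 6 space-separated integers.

Answer: 5 0 1 4 3 2

Derivation:
After op 1 (out_shuffle): [5 1 3 0 4 2]
After op 2 (out_shuffle): [5 0 1 4 3 2]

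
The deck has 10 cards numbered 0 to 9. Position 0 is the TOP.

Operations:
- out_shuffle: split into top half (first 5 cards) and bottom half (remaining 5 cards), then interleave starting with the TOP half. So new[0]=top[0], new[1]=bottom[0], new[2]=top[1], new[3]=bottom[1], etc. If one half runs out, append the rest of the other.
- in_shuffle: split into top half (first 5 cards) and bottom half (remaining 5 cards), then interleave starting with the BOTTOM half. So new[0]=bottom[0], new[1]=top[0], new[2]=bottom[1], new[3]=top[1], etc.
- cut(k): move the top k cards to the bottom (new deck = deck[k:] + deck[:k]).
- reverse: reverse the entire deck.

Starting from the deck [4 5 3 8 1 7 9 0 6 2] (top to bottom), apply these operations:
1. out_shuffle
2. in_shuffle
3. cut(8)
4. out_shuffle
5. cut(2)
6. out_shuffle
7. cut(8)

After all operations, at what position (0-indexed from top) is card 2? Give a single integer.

Answer: 9

Derivation:
After op 1 (out_shuffle): [4 7 5 9 3 0 8 6 1 2]
After op 2 (in_shuffle): [0 4 8 7 6 5 1 9 2 3]
After op 3 (cut(8)): [2 3 0 4 8 7 6 5 1 9]
After op 4 (out_shuffle): [2 7 3 6 0 5 4 1 8 9]
After op 5 (cut(2)): [3 6 0 5 4 1 8 9 2 7]
After op 6 (out_shuffle): [3 1 6 8 0 9 5 2 4 7]
After op 7 (cut(8)): [4 7 3 1 6 8 0 9 5 2]
Card 2 is at position 9.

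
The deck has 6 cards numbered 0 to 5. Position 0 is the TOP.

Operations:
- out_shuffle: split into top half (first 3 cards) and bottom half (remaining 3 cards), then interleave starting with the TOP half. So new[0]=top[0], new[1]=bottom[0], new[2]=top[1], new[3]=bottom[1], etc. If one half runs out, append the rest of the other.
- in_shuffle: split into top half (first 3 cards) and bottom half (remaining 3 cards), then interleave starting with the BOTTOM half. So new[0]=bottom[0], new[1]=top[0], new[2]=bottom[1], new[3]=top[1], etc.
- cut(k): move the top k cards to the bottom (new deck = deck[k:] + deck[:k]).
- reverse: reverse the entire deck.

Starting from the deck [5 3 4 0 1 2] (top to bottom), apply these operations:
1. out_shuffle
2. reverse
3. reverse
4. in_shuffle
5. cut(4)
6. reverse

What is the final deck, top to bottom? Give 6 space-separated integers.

Answer: 0 4 5 1 3 2

Derivation:
After op 1 (out_shuffle): [5 0 3 1 4 2]
After op 2 (reverse): [2 4 1 3 0 5]
After op 3 (reverse): [5 0 3 1 4 2]
After op 4 (in_shuffle): [1 5 4 0 2 3]
After op 5 (cut(4)): [2 3 1 5 4 0]
After op 6 (reverse): [0 4 5 1 3 2]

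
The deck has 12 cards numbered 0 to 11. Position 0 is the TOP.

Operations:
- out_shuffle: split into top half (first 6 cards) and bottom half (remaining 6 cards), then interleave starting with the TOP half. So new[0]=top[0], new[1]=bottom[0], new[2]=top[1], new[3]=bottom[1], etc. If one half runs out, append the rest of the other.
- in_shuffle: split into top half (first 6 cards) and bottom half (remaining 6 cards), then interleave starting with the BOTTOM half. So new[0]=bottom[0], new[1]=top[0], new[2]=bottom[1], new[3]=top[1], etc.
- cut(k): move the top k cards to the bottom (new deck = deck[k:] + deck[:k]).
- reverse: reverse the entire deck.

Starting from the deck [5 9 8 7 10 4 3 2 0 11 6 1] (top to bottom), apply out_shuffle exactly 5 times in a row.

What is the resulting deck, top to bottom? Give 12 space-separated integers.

After op 1 (out_shuffle): [5 3 9 2 8 0 7 11 10 6 4 1]
After op 2 (out_shuffle): [5 7 3 11 9 10 2 6 8 4 0 1]
After op 3 (out_shuffle): [5 2 7 6 3 8 11 4 9 0 10 1]
After op 4 (out_shuffle): [5 11 2 4 7 9 6 0 3 10 8 1]
After op 5 (out_shuffle): [5 6 11 0 2 3 4 10 7 8 9 1]

Answer: 5 6 11 0 2 3 4 10 7 8 9 1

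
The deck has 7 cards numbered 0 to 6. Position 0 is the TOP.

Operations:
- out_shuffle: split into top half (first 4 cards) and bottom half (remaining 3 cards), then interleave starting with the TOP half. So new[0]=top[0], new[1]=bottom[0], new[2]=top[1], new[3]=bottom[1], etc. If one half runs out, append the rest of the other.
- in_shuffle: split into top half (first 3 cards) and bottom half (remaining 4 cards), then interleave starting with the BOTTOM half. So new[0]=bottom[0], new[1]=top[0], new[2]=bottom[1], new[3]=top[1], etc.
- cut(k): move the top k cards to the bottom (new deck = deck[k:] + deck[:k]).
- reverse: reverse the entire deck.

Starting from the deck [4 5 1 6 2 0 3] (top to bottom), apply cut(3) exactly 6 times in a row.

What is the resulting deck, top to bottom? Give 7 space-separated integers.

Answer: 2 0 3 4 5 1 6

Derivation:
After op 1 (cut(3)): [6 2 0 3 4 5 1]
After op 2 (cut(3)): [3 4 5 1 6 2 0]
After op 3 (cut(3)): [1 6 2 0 3 4 5]
After op 4 (cut(3)): [0 3 4 5 1 6 2]
After op 5 (cut(3)): [5 1 6 2 0 3 4]
After op 6 (cut(3)): [2 0 3 4 5 1 6]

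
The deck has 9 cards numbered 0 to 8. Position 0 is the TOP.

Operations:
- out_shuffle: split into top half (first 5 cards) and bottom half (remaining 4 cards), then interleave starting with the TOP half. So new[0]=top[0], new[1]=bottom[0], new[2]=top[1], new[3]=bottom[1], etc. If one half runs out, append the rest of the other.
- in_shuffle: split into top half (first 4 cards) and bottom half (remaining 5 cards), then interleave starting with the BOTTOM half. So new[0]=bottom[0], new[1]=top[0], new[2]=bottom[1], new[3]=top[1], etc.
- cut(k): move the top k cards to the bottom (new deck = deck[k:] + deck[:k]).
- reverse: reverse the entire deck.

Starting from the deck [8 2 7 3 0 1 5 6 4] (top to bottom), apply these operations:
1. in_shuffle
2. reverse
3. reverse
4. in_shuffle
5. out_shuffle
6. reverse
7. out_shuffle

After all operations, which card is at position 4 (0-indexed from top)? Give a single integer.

After op 1 (in_shuffle): [0 8 1 2 5 7 6 3 4]
After op 2 (reverse): [4 3 6 7 5 2 1 8 0]
After op 3 (reverse): [0 8 1 2 5 7 6 3 4]
After op 4 (in_shuffle): [5 0 7 8 6 1 3 2 4]
After op 5 (out_shuffle): [5 1 0 3 7 2 8 4 6]
After op 6 (reverse): [6 4 8 2 7 3 0 1 5]
After op 7 (out_shuffle): [6 3 4 0 8 1 2 5 7]
Position 4: card 8.

Answer: 8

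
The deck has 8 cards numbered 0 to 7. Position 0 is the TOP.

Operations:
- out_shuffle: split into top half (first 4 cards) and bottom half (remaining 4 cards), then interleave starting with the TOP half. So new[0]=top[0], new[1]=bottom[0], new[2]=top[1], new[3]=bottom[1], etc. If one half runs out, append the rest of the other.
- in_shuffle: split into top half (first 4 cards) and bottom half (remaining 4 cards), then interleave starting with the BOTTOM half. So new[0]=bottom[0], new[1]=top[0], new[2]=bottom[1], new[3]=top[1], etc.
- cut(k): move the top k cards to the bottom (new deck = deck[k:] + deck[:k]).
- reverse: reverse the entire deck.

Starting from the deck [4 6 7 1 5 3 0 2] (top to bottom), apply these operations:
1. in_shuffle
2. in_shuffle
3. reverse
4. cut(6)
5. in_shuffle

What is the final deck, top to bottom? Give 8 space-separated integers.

Answer: 3 5 2 0 4 6 7 1

Derivation:
After op 1 (in_shuffle): [5 4 3 6 0 7 2 1]
After op 2 (in_shuffle): [0 5 7 4 2 3 1 6]
After op 3 (reverse): [6 1 3 2 4 7 5 0]
After op 4 (cut(6)): [5 0 6 1 3 2 4 7]
After op 5 (in_shuffle): [3 5 2 0 4 6 7 1]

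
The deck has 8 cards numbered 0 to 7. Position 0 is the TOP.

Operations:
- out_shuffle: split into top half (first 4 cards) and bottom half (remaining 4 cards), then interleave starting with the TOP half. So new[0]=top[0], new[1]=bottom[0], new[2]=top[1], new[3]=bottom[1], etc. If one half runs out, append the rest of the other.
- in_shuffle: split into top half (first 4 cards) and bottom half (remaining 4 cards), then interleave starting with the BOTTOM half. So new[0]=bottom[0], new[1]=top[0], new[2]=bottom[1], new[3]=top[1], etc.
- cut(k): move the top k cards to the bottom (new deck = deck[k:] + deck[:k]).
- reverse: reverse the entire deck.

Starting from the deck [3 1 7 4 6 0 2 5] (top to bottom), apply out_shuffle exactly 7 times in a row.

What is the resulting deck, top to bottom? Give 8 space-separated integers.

After op 1 (out_shuffle): [3 6 1 0 7 2 4 5]
After op 2 (out_shuffle): [3 7 6 2 1 4 0 5]
After op 3 (out_shuffle): [3 1 7 4 6 0 2 5]
After op 4 (out_shuffle): [3 6 1 0 7 2 4 5]
After op 5 (out_shuffle): [3 7 6 2 1 4 0 5]
After op 6 (out_shuffle): [3 1 7 4 6 0 2 5]
After op 7 (out_shuffle): [3 6 1 0 7 2 4 5]

Answer: 3 6 1 0 7 2 4 5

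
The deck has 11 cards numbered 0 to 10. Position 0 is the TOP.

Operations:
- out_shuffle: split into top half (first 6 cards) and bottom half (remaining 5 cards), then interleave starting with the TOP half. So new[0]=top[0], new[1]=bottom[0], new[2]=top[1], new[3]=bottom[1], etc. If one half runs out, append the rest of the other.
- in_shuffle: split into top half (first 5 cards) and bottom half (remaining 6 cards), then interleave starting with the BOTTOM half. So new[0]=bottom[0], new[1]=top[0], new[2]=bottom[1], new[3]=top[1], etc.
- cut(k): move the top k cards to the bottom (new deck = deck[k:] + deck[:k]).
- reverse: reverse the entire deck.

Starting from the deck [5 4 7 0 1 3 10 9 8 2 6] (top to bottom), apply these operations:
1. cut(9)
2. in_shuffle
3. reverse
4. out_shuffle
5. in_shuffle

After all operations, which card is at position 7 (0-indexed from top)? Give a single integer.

After op 1 (cut(9)): [2 6 5 4 7 0 1 3 10 9 8]
After op 2 (in_shuffle): [0 2 1 6 3 5 10 4 9 7 8]
After op 3 (reverse): [8 7 9 4 10 5 3 6 1 2 0]
After op 4 (out_shuffle): [8 3 7 6 9 1 4 2 10 0 5]
After op 5 (in_shuffle): [1 8 4 3 2 7 10 6 0 9 5]
Position 7: card 6.

Answer: 6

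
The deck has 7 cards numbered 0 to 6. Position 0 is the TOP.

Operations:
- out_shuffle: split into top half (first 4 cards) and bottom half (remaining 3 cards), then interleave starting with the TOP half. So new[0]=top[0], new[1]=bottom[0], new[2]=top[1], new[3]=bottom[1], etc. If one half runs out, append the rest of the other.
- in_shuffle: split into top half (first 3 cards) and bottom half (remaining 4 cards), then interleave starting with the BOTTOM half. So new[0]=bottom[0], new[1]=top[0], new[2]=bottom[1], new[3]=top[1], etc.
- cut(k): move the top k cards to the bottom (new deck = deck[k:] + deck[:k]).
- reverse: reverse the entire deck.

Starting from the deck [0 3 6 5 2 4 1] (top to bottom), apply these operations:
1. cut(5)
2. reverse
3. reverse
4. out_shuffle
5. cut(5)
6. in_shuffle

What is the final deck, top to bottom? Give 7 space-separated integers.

After op 1 (cut(5)): [4 1 0 3 6 5 2]
After op 2 (reverse): [2 5 6 3 0 1 4]
After op 3 (reverse): [4 1 0 3 6 5 2]
After op 4 (out_shuffle): [4 6 1 5 0 2 3]
After op 5 (cut(5)): [2 3 4 6 1 5 0]
After op 6 (in_shuffle): [6 2 1 3 5 4 0]

Answer: 6 2 1 3 5 4 0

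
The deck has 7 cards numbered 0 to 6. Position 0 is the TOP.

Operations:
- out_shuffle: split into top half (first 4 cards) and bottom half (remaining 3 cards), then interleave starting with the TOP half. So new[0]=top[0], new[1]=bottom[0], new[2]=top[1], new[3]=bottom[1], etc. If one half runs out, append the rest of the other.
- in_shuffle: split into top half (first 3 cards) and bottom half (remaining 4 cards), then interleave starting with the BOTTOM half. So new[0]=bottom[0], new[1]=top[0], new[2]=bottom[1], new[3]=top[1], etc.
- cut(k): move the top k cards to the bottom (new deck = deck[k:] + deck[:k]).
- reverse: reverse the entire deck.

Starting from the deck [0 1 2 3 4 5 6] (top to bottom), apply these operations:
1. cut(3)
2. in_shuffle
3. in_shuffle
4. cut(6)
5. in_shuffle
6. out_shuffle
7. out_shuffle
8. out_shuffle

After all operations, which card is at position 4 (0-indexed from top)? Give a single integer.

Answer: 5

Derivation:
After op 1 (cut(3)): [3 4 5 6 0 1 2]
After op 2 (in_shuffle): [6 3 0 4 1 5 2]
After op 3 (in_shuffle): [4 6 1 3 5 0 2]
After op 4 (cut(6)): [2 4 6 1 3 5 0]
After op 5 (in_shuffle): [1 2 3 4 5 6 0]
After op 6 (out_shuffle): [1 5 2 6 3 0 4]
After op 7 (out_shuffle): [1 3 5 0 2 4 6]
After op 8 (out_shuffle): [1 2 3 4 5 6 0]
Position 4: card 5.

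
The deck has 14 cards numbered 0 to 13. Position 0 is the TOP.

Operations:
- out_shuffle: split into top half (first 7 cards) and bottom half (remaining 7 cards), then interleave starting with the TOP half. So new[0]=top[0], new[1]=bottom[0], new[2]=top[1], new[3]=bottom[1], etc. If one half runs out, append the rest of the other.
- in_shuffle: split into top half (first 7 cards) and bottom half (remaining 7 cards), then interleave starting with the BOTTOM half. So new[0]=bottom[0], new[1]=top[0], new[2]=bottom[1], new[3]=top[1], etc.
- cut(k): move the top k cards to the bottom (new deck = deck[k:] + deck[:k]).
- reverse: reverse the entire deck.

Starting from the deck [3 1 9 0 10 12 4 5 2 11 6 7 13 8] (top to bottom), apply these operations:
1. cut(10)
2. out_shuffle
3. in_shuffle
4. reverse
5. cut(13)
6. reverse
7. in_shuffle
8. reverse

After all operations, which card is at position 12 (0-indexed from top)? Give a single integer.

After op 1 (cut(10)): [6 7 13 8 3 1 9 0 10 12 4 5 2 11]
After op 2 (out_shuffle): [6 0 7 10 13 12 8 4 3 5 1 2 9 11]
After op 3 (in_shuffle): [4 6 3 0 5 7 1 10 2 13 9 12 11 8]
After op 4 (reverse): [8 11 12 9 13 2 10 1 7 5 0 3 6 4]
After op 5 (cut(13)): [4 8 11 12 9 13 2 10 1 7 5 0 3 6]
After op 6 (reverse): [6 3 0 5 7 1 10 2 13 9 12 11 8 4]
After op 7 (in_shuffle): [2 6 13 3 9 0 12 5 11 7 8 1 4 10]
After op 8 (reverse): [10 4 1 8 7 11 5 12 0 9 3 13 6 2]
Position 12: card 6.

Answer: 6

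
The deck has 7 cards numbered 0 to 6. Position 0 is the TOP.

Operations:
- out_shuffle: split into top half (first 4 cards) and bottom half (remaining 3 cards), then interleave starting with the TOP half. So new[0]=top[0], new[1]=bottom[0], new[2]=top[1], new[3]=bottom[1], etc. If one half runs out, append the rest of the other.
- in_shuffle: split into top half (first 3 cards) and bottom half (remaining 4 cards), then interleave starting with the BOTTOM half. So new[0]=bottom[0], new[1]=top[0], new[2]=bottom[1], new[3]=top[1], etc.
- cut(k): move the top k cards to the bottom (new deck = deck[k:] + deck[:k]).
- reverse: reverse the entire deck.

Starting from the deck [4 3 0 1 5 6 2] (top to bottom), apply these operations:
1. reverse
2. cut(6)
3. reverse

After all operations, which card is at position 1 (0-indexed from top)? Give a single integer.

After op 1 (reverse): [2 6 5 1 0 3 4]
After op 2 (cut(6)): [4 2 6 5 1 0 3]
After op 3 (reverse): [3 0 1 5 6 2 4]
Position 1: card 0.

Answer: 0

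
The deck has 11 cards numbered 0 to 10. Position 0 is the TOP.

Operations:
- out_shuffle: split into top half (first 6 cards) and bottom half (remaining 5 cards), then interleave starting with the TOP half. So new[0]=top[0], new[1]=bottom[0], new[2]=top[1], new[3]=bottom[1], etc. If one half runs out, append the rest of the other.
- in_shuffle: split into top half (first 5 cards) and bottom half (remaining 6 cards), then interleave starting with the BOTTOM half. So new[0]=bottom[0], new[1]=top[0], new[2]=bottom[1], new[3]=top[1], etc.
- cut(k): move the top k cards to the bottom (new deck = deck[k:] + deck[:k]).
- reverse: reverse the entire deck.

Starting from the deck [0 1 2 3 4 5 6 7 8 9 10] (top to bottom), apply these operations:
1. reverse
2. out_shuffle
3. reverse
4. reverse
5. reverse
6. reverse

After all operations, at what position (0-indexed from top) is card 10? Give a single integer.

After op 1 (reverse): [10 9 8 7 6 5 4 3 2 1 0]
After op 2 (out_shuffle): [10 4 9 3 8 2 7 1 6 0 5]
After op 3 (reverse): [5 0 6 1 7 2 8 3 9 4 10]
After op 4 (reverse): [10 4 9 3 8 2 7 1 6 0 5]
After op 5 (reverse): [5 0 6 1 7 2 8 3 9 4 10]
After op 6 (reverse): [10 4 9 3 8 2 7 1 6 0 5]
Card 10 is at position 0.

Answer: 0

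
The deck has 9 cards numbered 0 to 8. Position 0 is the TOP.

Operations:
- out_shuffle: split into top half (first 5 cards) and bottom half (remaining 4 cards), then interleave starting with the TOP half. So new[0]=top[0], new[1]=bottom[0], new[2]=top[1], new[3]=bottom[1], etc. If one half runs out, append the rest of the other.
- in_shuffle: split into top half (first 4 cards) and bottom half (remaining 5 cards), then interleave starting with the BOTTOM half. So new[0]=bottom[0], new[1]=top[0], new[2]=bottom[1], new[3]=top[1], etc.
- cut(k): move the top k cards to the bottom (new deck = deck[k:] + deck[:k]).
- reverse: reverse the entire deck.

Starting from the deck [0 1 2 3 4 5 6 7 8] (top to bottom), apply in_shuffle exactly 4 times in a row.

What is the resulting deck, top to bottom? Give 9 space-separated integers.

After op 1 (in_shuffle): [4 0 5 1 6 2 7 3 8]
After op 2 (in_shuffle): [6 4 2 0 7 5 3 1 8]
After op 3 (in_shuffle): [7 6 5 4 3 2 1 0 8]
After op 4 (in_shuffle): [3 7 2 6 1 5 0 4 8]

Answer: 3 7 2 6 1 5 0 4 8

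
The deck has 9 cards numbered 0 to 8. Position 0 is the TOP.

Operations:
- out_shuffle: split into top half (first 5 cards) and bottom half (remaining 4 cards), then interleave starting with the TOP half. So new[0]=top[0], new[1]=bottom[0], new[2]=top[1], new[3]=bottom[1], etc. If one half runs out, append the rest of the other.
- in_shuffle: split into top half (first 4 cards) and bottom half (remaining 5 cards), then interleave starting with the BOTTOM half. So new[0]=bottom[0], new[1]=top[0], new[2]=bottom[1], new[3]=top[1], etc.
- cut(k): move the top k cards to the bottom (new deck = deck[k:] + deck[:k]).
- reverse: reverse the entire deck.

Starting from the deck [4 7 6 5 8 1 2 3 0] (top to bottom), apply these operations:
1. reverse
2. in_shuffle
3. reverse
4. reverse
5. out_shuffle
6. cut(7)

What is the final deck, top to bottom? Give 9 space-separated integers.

After op 1 (reverse): [0 3 2 1 8 5 6 7 4]
After op 2 (in_shuffle): [8 0 5 3 6 2 7 1 4]
After op 3 (reverse): [4 1 7 2 6 3 5 0 8]
After op 4 (reverse): [8 0 5 3 6 2 7 1 4]
After op 5 (out_shuffle): [8 2 0 7 5 1 3 4 6]
After op 6 (cut(7)): [4 6 8 2 0 7 5 1 3]

Answer: 4 6 8 2 0 7 5 1 3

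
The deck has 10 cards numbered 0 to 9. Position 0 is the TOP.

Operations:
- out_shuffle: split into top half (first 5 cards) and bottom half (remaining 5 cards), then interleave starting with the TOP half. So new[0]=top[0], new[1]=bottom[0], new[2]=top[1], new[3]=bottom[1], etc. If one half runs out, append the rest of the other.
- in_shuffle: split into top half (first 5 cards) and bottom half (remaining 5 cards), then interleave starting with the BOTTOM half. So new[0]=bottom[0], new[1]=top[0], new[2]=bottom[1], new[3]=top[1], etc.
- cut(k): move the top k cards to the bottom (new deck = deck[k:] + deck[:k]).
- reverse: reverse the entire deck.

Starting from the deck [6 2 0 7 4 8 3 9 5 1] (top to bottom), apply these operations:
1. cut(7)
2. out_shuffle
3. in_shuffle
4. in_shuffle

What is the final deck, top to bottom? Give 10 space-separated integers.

After op 1 (cut(7)): [9 5 1 6 2 0 7 4 8 3]
After op 2 (out_shuffle): [9 0 5 7 1 4 6 8 2 3]
After op 3 (in_shuffle): [4 9 6 0 8 5 2 7 3 1]
After op 4 (in_shuffle): [5 4 2 9 7 6 3 0 1 8]

Answer: 5 4 2 9 7 6 3 0 1 8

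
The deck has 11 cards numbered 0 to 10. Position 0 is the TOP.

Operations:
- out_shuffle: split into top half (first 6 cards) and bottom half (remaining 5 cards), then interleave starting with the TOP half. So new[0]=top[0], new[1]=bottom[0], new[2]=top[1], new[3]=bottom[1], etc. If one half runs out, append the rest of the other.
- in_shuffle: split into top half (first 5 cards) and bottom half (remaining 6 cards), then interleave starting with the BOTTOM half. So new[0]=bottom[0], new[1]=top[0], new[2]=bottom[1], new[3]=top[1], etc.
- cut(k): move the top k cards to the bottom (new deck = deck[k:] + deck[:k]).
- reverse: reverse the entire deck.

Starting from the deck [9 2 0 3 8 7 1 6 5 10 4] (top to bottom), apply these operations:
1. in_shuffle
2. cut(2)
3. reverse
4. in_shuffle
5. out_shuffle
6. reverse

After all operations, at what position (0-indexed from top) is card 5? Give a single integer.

After op 1 (in_shuffle): [7 9 1 2 6 0 5 3 10 8 4]
After op 2 (cut(2)): [1 2 6 0 5 3 10 8 4 7 9]
After op 3 (reverse): [9 7 4 8 10 3 5 0 6 2 1]
After op 4 (in_shuffle): [3 9 5 7 0 4 6 8 2 10 1]
After op 5 (out_shuffle): [3 6 9 8 5 2 7 10 0 1 4]
After op 6 (reverse): [4 1 0 10 7 2 5 8 9 6 3]
Card 5 is at position 6.

Answer: 6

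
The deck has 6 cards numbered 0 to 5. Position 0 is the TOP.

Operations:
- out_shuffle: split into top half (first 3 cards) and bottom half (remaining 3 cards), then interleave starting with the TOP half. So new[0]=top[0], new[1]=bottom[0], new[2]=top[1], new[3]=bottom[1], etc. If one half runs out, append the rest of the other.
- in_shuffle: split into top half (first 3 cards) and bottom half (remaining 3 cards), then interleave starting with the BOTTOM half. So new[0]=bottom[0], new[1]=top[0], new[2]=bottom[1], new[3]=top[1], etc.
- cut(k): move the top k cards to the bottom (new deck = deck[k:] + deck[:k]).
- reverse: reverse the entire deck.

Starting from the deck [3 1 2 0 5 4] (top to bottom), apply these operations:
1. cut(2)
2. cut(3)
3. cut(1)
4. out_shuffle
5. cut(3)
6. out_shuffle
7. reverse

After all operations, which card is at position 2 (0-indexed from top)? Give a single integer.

Answer: 0

Derivation:
After op 1 (cut(2)): [2 0 5 4 3 1]
After op 2 (cut(3)): [4 3 1 2 0 5]
After op 3 (cut(1)): [3 1 2 0 5 4]
After op 4 (out_shuffle): [3 0 1 5 2 4]
After op 5 (cut(3)): [5 2 4 3 0 1]
After op 6 (out_shuffle): [5 3 2 0 4 1]
After op 7 (reverse): [1 4 0 2 3 5]
Position 2: card 0.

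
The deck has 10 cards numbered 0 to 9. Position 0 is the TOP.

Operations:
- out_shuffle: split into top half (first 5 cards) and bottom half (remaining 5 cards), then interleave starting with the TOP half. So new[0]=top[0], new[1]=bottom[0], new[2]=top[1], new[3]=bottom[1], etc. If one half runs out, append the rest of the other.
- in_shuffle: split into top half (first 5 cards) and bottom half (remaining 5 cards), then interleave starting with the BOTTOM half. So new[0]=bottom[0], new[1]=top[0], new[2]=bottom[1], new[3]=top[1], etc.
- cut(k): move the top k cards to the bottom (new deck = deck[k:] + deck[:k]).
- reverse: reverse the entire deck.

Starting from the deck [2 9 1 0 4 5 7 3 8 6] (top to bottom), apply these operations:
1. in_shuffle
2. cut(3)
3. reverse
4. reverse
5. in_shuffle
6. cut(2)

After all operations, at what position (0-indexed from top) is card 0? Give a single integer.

After op 1 (in_shuffle): [5 2 7 9 3 1 8 0 6 4]
After op 2 (cut(3)): [9 3 1 8 0 6 4 5 2 7]
After op 3 (reverse): [7 2 5 4 6 0 8 1 3 9]
After op 4 (reverse): [9 3 1 8 0 6 4 5 2 7]
After op 5 (in_shuffle): [6 9 4 3 5 1 2 8 7 0]
After op 6 (cut(2)): [4 3 5 1 2 8 7 0 6 9]
Card 0 is at position 7.

Answer: 7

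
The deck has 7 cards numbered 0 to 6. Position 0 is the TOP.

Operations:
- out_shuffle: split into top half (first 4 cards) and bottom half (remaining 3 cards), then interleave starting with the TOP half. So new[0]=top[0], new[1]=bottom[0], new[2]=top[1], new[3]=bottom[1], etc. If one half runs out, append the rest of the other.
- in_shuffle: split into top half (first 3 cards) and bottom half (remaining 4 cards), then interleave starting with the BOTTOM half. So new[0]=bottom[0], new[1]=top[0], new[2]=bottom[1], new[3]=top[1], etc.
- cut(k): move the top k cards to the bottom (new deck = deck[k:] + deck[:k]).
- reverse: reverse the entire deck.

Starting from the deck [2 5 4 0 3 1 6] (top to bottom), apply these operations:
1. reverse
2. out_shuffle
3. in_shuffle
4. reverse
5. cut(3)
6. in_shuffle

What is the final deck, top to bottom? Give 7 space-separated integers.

After op 1 (reverse): [6 1 3 0 4 5 2]
After op 2 (out_shuffle): [6 4 1 5 3 2 0]
After op 3 (in_shuffle): [5 6 3 4 2 1 0]
After op 4 (reverse): [0 1 2 4 3 6 5]
After op 5 (cut(3)): [4 3 6 5 0 1 2]
After op 6 (in_shuffle): [5 4 0 3 1 6 2]

Answer: 5 4 0 3 1 6 2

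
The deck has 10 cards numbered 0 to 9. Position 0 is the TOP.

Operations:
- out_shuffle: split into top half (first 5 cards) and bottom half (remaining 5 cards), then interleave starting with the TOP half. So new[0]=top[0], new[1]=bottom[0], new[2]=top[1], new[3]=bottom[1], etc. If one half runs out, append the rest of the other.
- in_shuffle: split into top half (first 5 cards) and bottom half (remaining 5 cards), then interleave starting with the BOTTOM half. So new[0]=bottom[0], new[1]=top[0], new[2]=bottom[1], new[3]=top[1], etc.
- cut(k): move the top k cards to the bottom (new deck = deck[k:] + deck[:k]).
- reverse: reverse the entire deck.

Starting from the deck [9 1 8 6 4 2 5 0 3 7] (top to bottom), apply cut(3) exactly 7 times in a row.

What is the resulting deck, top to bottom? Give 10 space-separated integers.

Answer: 1 8 6 4 2 5 0 3 7 9

Derivation:
After op 1 (cut(3)): [6 4 2 5 0 3 7 9 1 8]
After op 2 (cut(3)): [5 0 3 7 9 1 8 6 4 2]
After op 3 (cut(3)): [7 9 1 8 6 4 2 5 0 3]
After op 4 (cut(3)): [8 6 4 2 5 0 3 7 9 1]
After op 5 (cut(3)): [2 5 0 3 7 9 1 8 6 4]
After op 6 (cut(3)): [3 7 9 1 8 6 4 2 5 0]
After op 7 (cut(3)): [1 8 6 4 2 5 0 3 7 9]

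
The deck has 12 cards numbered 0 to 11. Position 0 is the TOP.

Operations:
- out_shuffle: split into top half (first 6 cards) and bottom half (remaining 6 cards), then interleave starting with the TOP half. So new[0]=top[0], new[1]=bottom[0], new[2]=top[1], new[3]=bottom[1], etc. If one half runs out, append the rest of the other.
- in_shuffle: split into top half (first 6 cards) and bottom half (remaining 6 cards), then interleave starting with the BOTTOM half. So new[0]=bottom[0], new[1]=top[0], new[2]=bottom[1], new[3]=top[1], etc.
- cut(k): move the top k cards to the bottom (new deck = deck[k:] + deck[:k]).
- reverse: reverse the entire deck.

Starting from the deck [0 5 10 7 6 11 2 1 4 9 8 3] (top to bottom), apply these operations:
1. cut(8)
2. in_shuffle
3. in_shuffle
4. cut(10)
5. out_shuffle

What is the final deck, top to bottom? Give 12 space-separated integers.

After op 1 (cut(8)): [4 9 8 3 0 5 10 7 6 11 2 1]
After op 2 (in_shuffle): [10 4 7 9 6 8 11 3 2 0 1 5]
After op 3 (in_shuffle): [11 10 3 4 2 7 0 9 1 6 5 8]
After op 4 (cut(10)): [5 8 11 10 3 4 2 7 0 9 1 6]
After op 5 (out_shuffle): [5 2 8 7 11 0 10 9 3 1 4 6]

Answer: 5 2 8 7 11 0 10 9 3 1 4 6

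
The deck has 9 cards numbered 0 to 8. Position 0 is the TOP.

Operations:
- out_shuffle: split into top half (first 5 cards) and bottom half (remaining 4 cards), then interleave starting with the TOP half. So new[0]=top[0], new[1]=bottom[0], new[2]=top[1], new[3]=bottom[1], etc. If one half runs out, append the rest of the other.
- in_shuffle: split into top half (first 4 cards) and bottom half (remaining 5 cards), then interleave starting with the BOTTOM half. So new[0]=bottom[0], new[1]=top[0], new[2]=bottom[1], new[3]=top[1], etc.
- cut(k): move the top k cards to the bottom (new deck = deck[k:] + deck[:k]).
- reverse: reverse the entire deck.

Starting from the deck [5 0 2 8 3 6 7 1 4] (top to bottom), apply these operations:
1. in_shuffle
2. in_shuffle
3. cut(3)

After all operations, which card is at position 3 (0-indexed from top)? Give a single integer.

After op 1 (in_shuffle): [3 5 6 0 7 2 1 8 4]
After op 2 (in_shuffle): [7 3 2 5 1 6 8 0 4]
After op 3 (cut(3)): [5 1 6 8 0 4 7 3 2]
Position 3: card 8.

Answer: 8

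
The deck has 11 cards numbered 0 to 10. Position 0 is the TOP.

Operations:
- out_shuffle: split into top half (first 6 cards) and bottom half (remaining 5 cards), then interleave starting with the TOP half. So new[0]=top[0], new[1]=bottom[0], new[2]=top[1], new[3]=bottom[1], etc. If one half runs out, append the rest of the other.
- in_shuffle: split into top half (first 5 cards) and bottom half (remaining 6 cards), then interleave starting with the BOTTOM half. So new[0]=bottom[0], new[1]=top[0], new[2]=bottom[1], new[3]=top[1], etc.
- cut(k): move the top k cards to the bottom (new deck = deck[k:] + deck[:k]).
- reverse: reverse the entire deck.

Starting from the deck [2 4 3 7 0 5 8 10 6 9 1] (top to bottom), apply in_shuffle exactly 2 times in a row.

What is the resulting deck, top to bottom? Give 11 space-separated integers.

Answer: 3 5 6 2 7 8 9 4 0 10 1

Derivation:
After op 1 (in_shuffle): [5 2 8 4 10 3 6 7 9 0 1]
After op 2 (in_shuffle): [3 5 6 2 7 8 9 4 0 10 1]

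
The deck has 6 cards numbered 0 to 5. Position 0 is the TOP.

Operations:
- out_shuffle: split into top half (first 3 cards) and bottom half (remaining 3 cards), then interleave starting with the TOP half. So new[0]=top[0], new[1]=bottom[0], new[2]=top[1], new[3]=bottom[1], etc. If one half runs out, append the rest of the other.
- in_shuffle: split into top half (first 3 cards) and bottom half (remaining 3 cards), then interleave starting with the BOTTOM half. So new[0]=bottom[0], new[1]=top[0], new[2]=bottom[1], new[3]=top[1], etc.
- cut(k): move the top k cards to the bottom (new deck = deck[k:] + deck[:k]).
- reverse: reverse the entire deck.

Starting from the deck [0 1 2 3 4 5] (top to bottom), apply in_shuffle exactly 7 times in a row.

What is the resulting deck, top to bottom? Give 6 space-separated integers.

After op 1 (in_shuffle): [3 0 4 1 5 2]
After op 2 (in_shuffle): [1 3 5 0 2 4]
After op 3 (in_shuffle): [0 1 2 3 4 5]
After op 4 (in_shuffle): [3 0 4 1 5 2]
After op 5 (in_shuffle): [1 3 5 0 2 4]
After op 6 (in_shuffle): [0 1 2 3 4 5]
After op 7 (in_shuffle): [3 0 4 1 5 2]

Answer: 3 0 4 1 5 2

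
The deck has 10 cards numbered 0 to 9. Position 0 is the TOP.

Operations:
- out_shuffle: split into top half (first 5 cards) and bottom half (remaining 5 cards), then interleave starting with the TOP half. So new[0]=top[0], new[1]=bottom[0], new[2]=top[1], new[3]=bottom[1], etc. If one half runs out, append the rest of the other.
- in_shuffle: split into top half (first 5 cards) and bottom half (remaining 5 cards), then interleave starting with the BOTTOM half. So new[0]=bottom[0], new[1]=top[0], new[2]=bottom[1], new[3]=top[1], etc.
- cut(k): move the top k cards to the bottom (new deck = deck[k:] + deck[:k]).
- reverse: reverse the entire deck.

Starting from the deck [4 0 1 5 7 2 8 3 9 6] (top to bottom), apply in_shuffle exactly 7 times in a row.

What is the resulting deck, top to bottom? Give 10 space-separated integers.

After op 1 (in_shuffle): [2 4 8 0 3 1 9 5 6 7]
After op 2 (in_shuffle): [1 2 9 4 5 8 6 0 7 3]
After op 3 (in_shuffle): [8 1 6 2 0 9 7 4 3 5]
After op 4 (in_shuffle): [9 8 7 1 4 6 3 2 5 0]
After op 5 (in_shuffle): [6 9 3 8 2 7 5 1 0 4]
After op 6 (in_shuffle): [7 6 5 9 1 3 0 8 4 2]
After op 7 (in_shuffle): [3 7 0 6 8 5 4 9 2 1]

Answer: 3 7 0 6 8 5 4 9 2 1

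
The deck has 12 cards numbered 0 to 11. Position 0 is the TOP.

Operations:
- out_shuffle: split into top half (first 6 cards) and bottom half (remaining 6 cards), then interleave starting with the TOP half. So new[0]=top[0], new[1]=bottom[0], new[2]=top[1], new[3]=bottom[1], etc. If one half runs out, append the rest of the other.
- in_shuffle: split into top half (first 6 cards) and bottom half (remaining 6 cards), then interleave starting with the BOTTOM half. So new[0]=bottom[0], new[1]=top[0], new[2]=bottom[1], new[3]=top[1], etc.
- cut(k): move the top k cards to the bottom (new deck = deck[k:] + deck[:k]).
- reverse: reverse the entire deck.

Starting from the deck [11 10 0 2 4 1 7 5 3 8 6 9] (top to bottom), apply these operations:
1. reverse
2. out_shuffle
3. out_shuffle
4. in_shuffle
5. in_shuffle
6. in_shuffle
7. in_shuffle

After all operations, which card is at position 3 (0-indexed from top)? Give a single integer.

After op 1 (reverse): [9 6 8 3 5 7 1 4 2 0 10 11]
After op 2 (out_shuffle): [9 1 6 4 8 2 3 0 5 10 7 11]
After op 3 (out_shuffle): [9 3 1 0 6 5 4 10 8 7 2 11]
After op 4 (in_shuffle): [4 9 10 3 8 1 7 0 2 6 11 5]
After op 5 (in_shuffle): [7 4 0 9 2 10 6 3 11 8 5 1]
After op 6 (in_shuffle): [6 7 3 4 11 0 8 9 5 2 1 10]
After op 7 (in_shuffle): [8 6 9 7 5 3 2 4 1 11 10 0]
Position 3: card 7.

Answer: 7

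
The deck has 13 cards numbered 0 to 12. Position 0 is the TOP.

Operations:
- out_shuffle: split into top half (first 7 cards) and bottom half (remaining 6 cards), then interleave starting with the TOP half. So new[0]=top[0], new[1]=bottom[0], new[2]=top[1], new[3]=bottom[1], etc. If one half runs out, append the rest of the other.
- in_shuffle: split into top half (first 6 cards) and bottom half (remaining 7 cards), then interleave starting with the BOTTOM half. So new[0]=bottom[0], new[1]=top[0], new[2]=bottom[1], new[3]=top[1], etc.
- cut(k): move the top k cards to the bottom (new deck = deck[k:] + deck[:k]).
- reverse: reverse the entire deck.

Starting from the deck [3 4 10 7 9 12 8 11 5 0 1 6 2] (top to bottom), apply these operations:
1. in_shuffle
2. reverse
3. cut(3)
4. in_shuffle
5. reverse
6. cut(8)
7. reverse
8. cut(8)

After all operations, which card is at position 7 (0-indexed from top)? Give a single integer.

After op 1 (in_shuffle): [8 3 11 4 5 10 0 7 1 9 6 12 2]
After op 2 (reverse): [2 12 6 9 1 7 0 10 5 4 11 3 8]
After op 3 (cut(3)): [9 1 7 0 10 5 4 11 3 8 2 12 6]
After op 4 (in_shuffle): [4 9 11 1 3 7 8 0 2 10 12 5 6]
After op 5 (reverse): [6 5 12 10 2 0 8 7 3 1 11 9 4]
After op 6 (cut(8)): [3 1 11 9 4 6 5 12 10 2 0 8 7]
After op 7 (reverse): [7 8 0 2 10 12 5 6 4 9 11 1 3]
After op 8 (cut(8)): [4 9 11 1 3 7 8 0 2 10 12 5 6]
Position 7: card 0.

Answer: 0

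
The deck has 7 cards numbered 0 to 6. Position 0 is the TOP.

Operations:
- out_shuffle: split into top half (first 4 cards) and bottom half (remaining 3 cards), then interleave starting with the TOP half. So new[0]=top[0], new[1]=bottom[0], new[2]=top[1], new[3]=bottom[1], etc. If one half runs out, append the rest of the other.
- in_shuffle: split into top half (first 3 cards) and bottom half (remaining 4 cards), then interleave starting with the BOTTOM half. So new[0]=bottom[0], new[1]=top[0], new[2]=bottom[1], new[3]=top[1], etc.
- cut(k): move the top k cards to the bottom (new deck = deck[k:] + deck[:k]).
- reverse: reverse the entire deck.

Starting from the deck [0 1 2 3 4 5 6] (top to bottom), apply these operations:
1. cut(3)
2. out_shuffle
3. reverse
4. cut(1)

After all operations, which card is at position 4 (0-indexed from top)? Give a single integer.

Answer: 0

Derivation:
After op 1 (cut(3)): [3 4 5 6 0 1 2]
After op 2 (out_shuffle): [3 0 4 1 5 2 6]
After op 3 (reverse): [6 2 5 1 4 0 3]
After op 4 (cut(1)): [2 5 1 4 0 3 6]
Position 4: card 0.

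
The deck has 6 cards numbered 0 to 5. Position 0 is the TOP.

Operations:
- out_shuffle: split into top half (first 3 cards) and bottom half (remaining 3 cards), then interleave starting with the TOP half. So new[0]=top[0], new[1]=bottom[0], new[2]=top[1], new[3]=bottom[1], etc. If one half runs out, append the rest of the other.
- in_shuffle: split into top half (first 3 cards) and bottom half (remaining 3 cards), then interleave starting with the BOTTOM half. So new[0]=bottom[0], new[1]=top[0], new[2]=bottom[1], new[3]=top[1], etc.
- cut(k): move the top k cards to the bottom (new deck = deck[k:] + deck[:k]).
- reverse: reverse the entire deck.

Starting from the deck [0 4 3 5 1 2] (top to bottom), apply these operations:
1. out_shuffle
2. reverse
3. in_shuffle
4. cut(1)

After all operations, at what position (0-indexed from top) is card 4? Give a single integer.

Answer: 5

Derivation:
After op 1 (out_shuffle): [0 5 4 1 3 2]
After op 2 (reverse): [2 3 1 4 5 0]
After op 3 (in_shuffle): [4 2 5 3 0 1]
After op 4 (cut(1)): [2 5 3 0 1 4]
Card 4 is at position 5.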